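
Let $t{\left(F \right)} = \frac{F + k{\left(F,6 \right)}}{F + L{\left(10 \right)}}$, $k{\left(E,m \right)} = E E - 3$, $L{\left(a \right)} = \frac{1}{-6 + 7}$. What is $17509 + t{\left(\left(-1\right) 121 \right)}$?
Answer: $\frac{695521}{40} \approx 17388.0$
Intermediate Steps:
$L{\left(a \right)} = 1$ ($L{\left(a \right)} = 1^{-1} = 1$)
$k{\left(E,m \right)} = -3 + E^{2}$ ($k{\left(E,m \right)} = E^{2} - 3 = -3 + E^{2}$)
$t{\left(F \right)} = \frac{-3 + F + F^{2}}{1 + F}$ ($t{\left(F \right)} = \frac{F + \left(-3 + F^{2}\right)}{F + 1} = \frac{-3 + F + F^{2}}{1 + F}$)
$17509 + t{\left(\left(-1\right) 121 \right)} = 17509 + \frac{-3 - 121 + \left(\left(-1\right) 121\right)^{2}}{1 - 121} = 17509 + \frac{-3 - 121 + \left(-121\right)^{2}}{1 - 121} = 17509 + \frac{-3 - 121 + 14641}{-120} = 17509 - \frac{4839}{40} = \frac{695521}{40}$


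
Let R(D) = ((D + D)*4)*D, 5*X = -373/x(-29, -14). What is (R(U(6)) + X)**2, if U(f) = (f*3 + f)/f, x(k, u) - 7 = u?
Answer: 23551609/1225 ≈ 19226.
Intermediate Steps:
x(k, u) = 7 + u
U(f) = 4 (U(f) = (3*f + f)/f = (4*f)/f = 4)
X = 373/35 (X = (-373/(7 - 14))/5 = (-373/(-7))/5 = (-373*(-1/7))/5 = (1/5)*(373/7) = 373/35 ≈ 10.657)
R(D) = 8*D**2 (R(D) = ((2*D)*4)*D = (8*D)*D = 8*D**2)
(R(U(6)) + X)**2 = (8*4**2 + 373/35)**2 = (8*16 + 373/35)**2 = (128 + 373/35)**2 = (4853/35)**2 = 23551609/1225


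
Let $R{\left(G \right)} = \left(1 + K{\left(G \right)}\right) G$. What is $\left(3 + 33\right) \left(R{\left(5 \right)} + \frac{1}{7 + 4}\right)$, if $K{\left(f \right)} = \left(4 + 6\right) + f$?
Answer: $\frac{31716}{11} \approx 2883.3$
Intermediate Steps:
$K{\left(f \right)} = 10 + f$
$R{\left(G \right)} = G \left(11 + G\right)$ ($R{\left(G \right)} = \left(1 + \left(10 + G\right)\right) G = \left(11 + G\right) G = G \left(11 + G\right)$)
$\left(3 + 33\right) \left(R{\left(5 \right)} + \frac{1}{7 + 4}\right) = \left(3 + 33\right) \left(5 \left(11 + 5\right) + \frac{1}{7 + 4}\right) = 36 \left(5 \cdot 16 + \frac{1}{11}\right) = 36 \left(80 + \frac{1}{11}\right) = 36 \cdot \frac{881}{11} = \frac{31716}{11}$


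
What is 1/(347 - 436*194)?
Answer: -1/84237 ≈ -1.1871e-5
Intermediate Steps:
1/(347 - 436*194) = 1/(347 - 84584) = 1/(-84237) = -1/84237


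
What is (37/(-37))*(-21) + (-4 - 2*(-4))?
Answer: 25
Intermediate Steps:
(37/(-37))*(-21) + (-4 - 2*(-4)) = (37*(-1/37))*(-21) + (-4 + 8) = -1*(-21) + 4 = 21 + 4 = 25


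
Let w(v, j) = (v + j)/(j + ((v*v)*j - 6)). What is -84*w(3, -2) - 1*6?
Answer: -36/13 ≈ -2.7692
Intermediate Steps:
w(v, j) = (j + v)/(-6 + j + j*v**2) (w(v, j) = (j + v)/(j + (v**2*j - 6)) = (j + v)/(j + (j*v**2 - 6)) = (j + v)/(j + (-6 + j*v**2)) = (j + v)/(-6 + j + j*v**2))
-84*w(3, -2) - 1*6 = -84*(-2 + 3)/(-6 - 2 - 2*3**2) - 1*6 = -84/(-6 - 2 - 2*9) - 6 = -84/(-6 - 2 - 18) - 6 = -84/(-26) - 6 = -(-42)/13 - 6 = -84*(-1/26) - 6 = 42/13 - 6 = -36/13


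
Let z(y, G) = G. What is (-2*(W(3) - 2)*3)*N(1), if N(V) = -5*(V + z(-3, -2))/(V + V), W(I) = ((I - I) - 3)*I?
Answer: 165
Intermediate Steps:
W(I) = -3*I (W(I) = (0 - 3)*I = -3*I)
N(V) = -5*(-2 + V)/(2*V) (N(V) = -5*(V - 2)/(V + V) = -5*(-2 + V)/(2*V))
(-2*(W(3) - 2)*3)*N(1) = (-2*(-3*3 - 2)*3)*(-5/2 + 5/1) = (-2*(-9 - 2)*3)*(-5/2 + 5*1) = (-(-22)*3)*(-5/2 + 5) = -2*(-33)*(5/2) = 66*(5/2) = 165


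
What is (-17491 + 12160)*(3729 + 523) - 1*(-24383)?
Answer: -22643029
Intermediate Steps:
(-17491 + 12160)*(3729 + 523) - 1*(-24383) = -5331*4252 + 24383 = -22667412 + 24383 = -22643029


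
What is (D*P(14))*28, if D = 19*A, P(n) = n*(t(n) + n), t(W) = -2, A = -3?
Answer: -268128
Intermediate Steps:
P(n) = n*(-2 + n)
D = -57 (D = 19*(-3) = -57)
(D*P(14))*28 = -798*(-2 + 14)*28 = -798*12*28 = -57*168*28 = -9576*28 = -268128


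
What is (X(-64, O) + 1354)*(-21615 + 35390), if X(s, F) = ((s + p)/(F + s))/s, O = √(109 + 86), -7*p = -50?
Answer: 509306932000/27307 - 2741225*√195/873824 ≈ 1.8651e+7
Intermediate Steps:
p = 50/7 (p = -⅐*(-50) = 50/7 ≈ 7.1429)
O = √195 ≈ 13.964
X(s, F) = (50/7 + s)/(s*(F + s)) (X(s, F) = ((s + 50/7)/(F + s))/s = ((50/7 + s)/(F + s))/s = (50/7 + s)/(s*(F + s)))
(X(-64, O) + 1354)*(-21615 + 35390) = ((50/7 - 64)/((-64)*(√195 - 64)) + 1354)*(-21615 + 35390) = (-1/64*(-398/7)/(-64 + √195) + 1354)*13775 = (199/(224*(-64 + √195)) + 1354)*13775 = (1354 + 199/(224*(-64 + √195)))*13775 = 18651350 + 2741225/(224*(-64 + √195))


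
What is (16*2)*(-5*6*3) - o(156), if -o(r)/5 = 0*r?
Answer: -2880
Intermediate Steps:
o(r) = 0 (o(r) = -0*r = -5*0 = 0)
(16*2)*(-5*6*3) - o(156) = (16*2)*(-5*6*3) - 1*0 = 32*(-30*3) + 0 = 32*(-90) + 0 = -2880 + 0 = -2880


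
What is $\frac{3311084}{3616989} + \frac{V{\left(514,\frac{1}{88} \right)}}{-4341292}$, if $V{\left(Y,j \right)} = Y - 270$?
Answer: $\frac{3593374983803}{3925601352447} \approx 0.91537$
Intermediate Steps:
$V{\left(Y,j \right)} = -270 + Y$
$\frac{3311084}{3616989} + \frac{V{\left(514,\frac{1}{88} \right)}}{-4341292} = \frac{3311084}{3616989} + \frac{-270 + 514}{-4341292} = 3311084 \cdot \frac{1}{3616989} + 244 \left(- \frac{1}{4341292}\right) = \frac{3311084}{3616989} - \frac{61}{1085323} = \frac{3593374983803}{3925601352447}$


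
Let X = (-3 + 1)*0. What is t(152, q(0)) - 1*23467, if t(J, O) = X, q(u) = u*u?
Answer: -23467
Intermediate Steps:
q(u) = u**2
X = 0 (X = -2*0 = 0)
t(J, O) = 0
t(152, q(0)) - 1*23467 = 0 - 1*23467 = 0 - 23467 = -23467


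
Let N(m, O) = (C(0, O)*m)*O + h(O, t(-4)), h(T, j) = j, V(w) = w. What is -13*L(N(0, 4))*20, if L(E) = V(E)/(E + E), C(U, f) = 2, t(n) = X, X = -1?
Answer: -130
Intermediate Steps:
t(n) = -1
N(m, O) = -1 + 2*O*m (N(m, O) = (2*m)*O - 1 = 2*O*m - 1 = -1 + 2*O*m)
L(E) = ½ (L(E) = E/(E + E) = E/((2*E)) = E*(1/(2*E)) = ½)
-13*L(N(0, 4))*20 = -13*½*20 = -13/2*20 = -130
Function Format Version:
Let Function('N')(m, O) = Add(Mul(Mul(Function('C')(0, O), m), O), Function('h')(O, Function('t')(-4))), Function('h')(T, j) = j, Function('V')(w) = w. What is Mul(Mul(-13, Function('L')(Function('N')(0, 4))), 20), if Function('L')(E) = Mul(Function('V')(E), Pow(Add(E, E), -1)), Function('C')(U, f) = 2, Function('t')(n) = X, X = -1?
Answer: -130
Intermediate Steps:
Function('t')(n) = -1
Function('N')(m, O) = Add(-1, Mul(2, O, m)) (Function('N')(m, O) = Add(Mul(Mul(2, m), O), -1) = Add(Mul(2, O, m), -1) = Add(-1, Mul(2, O, m)))
Function('L')(E) = Rational(1, 2) (Function('L')(E) = Mul(E, Pow(Add(E, E), -1)) = Mul(E, Pow(Mul(2, E), -1)) = Mul(E, Mul(Rational(1, 2), Pow(E, -1))) = Rational(1, 2))
Mul(Mul(-13, Function('L')(Function('N')(0, 4))), 20) = Mul(Mul(-13, Rational(1, 2)), 20) = Mul(Rational(-13, 2), 20) = -130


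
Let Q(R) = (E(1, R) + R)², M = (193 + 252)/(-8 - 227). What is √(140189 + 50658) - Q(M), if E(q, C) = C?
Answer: -31684/2209 + √190847 ≈ 422.52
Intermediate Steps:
M = -89/47 (M = 445/(-235) = 445*(-1/235) = -89/47 ≈ -1.8936)
Q(R) = 4*R² (Q(R) = (R + R)² = (2*R)² = 4*R²)
√(140189 + 50658) - Q(M) = √(140189 + 50658) - 4*(-89/47)² = √190847 - 4*7921/2209 = √190847 - 1*31684/2209 = √190847 - 31684/2209 = -31684/2209 + √190847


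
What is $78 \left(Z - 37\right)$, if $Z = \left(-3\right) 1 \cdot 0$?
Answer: $-2886$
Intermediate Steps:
$Z = 0$ ($Z = \left(-3\right) 0 = 0$)
$78 \left(Z - 37\right) = 78 \left(0 - 37\right) = 78 \left(-37\right) = -2886$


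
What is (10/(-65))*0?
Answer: 0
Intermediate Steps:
(10/(-65))*0 = (10*(-1/65))*0 = -2/13*0 = 0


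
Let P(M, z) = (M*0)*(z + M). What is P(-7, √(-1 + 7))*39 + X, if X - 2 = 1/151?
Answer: 303/151 ≈ 2.0066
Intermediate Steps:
P(M, z) = 0 (P(M, z) = 0*(M + z) = 0)
X = 303/151 (X = 2 + 1/151 = 303/151 ≈ 2.0066)
P(-7, √(-1 + 7))*39 + X = 0*39 + 303/151 = 0 + 303/151 = 303/151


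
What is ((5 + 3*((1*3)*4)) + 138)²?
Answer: 32041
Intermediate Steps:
((5 + 3*((1*3)*4)) + 138)² = ((5 + 3*(3*4)) + 138)² = ((5 + 3*12) + 138)² = ((5 + 36) + 138)² = (41 + 138)² = 179² = 32041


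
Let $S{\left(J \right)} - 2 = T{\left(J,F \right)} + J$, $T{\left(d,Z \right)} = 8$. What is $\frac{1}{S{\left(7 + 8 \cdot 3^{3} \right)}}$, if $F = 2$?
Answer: $\frac{1}{233} \approx 0.0042918$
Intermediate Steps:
$S{\left(J \right)} = 10 + J$ ($S{\left(J \right)} = 2 + \left(8 + J\right) = 10 + J$)
$\frac{1}{S{\left(7 + 8 \cdot 3^{3} \right)}} = \frac{1}{10 + \left(7 + 8 \cdot 3^{3}\right)} = \frac{1}{10 + \left(7 + 8 \cdot 27\right)} = \frac{1}{10 + \left(7 + 216\right)} = \frac{1}{10 + 223} = \frac{1}{233}$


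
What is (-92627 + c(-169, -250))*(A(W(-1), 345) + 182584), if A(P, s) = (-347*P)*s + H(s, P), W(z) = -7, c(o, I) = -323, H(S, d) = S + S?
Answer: -94927883050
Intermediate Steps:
H(S, d) = 2*S
A(P, s) = 2*s - 347*P*s (A(P, s) = (-347*P)*s + 2*s = -347*P*s + 2*s = 2*s - 347*P*s)
(-92627 + c(-169, -250))*(A(W(-1), 345) + 182584) = (-92627 - 323)*(345*(2 - 347*(-7)) + 182584) = -92950*(345*(2 + 2429) + 182584) = -92950*(345*2431 + 182584) = -92950*(838695 + 182584) = -92950*1021279 = -94927883050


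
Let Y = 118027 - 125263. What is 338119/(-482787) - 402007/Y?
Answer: 2365890425/43128972 ≈ 54.856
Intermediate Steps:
Y = -7236
338119/(-482787) - 402007/Y = 338119/(-482787) - 402007/(-7236) = 338119*(-1/482787) - 402007*(-1/7236) = -338119/482787 + 402007/7236 = 2365890425/43128972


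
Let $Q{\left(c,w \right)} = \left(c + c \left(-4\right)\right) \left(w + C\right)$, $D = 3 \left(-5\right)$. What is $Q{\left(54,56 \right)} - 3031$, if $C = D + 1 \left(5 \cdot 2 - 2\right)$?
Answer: $-10969$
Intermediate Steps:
$D = -15$
$C = -7$ ($C = -15 + 1 \left(5 \cdot 2 - 2\right) = -15 + 1 \left(10 - 2\right) = -15 + 1 \cdot 8 = -15 + 8 = -7$)
$Q{\left(c,w \right)} = - 3 c \left(-7 + w\right)$ ($Q{\left(c,w \right)} = \left(c + c \left(-4\right)\right) \left(w - 7\right) = \left(c - 4 c\right) \left(-7 + w\right) = - 3 c \left(-7 + w\right)$)
$Q{\left(54,56 \right)} - 3031 = 3 \cdot 54 \left(7 - 56\right) - 3031 = 3 \cdot 54 \left(-49\right) - 3031 = -7938 - 3031 = -10969$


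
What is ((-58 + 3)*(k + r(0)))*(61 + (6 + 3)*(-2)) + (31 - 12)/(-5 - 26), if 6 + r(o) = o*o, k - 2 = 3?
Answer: 73296/31 ≈ 2364.4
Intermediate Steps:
k = 5 (k = 2 + 3 = 5)
r(o) = -6 + o² (r(o) = -6 + o*o = -6 + o²)
((-58 + 3)*(k + r(0)))*(61 + (6 + 3)*(-2)) + (31 - 12)/(-5 - 26) = ((-58 + 3)*(5 + (-6 + 0²)))*(61 + (6 + 3)*(-2)) + (31 - 12)/(-5 - 26) = (-55*(5 + (-6 + 0)))*(61 + 9*(-2)) + 19/(-31) = (-55*(5 - 6))*(61 - 18) + 19*(-1/31) = -55*(-1)*43 - 19/31 = 55*43 - 19/31 = 2365 - 19/31 = 73296/31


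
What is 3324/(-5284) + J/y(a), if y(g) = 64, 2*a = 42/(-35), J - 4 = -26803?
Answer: -35454663/84544 ≈ -419.36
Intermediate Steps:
J = -26799 (J = 4 - 26803 = -26799)
a = -⅗ (a = (42/(-35))/2 = (42*(-1/35))/2 = (½)*(-6/5) = -⅗ ≈ -0.60000)
3324/(-5284) + J/y(a) = 3324/(-5284) - 26799/64 = 3324*(-1/5284) - 26799*1/64 = -831/1321 - 26799/64 = -35454663/84544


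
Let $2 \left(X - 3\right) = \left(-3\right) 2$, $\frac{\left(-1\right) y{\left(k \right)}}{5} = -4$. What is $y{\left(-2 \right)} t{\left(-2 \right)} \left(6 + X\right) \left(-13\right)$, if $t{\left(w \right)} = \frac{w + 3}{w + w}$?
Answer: $390$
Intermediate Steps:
$y{\left(k \right)} = 20$ ($y{\left(k \right)} = \left(-5\right) \left(-4\right) = 20$)
$X = 0$ ($X = 3 + \frac{\left(-3\right) 2}{2} = 3 + \frac{1}{2} \left(-6\right) = 3 - 3 = 0$)
$t{\left(w \right)} = \frac{3 + w}{2 w}$
$y{\left(-2 \right)} t{\left(-2 \right)} \left(6 + X\right) \left(-13\right) = 20 \frac{3 - 2}{2 \left(-2\right)} \left(6 + 0\right) \left(-13\right) = 20 \cdot \frac{1}{2} \left(- \frac{1}{2}\right) 1 \cdot 6 \left(-13\right) = 20 \left(\left(- \frac{1}{4}\right) 6\right) \left(-13\right) = 20 \left(- \frac{3}{2}\right) \left(-13\right) = \left(-30\right) \left(-13\right) = 390$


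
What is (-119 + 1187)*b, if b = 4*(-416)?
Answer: -1777152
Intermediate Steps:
b = -1664
(-119 + 1187)*b = (-119 + 1187)*(-1664) = 1068*(-1664) = -1777152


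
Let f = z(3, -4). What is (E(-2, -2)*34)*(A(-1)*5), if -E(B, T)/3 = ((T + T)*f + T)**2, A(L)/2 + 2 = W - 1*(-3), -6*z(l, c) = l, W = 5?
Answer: 0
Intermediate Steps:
z(l, c) = -l/6
f = -1/2 (f = -1/6*3 = -1/2 ≈ -0.50000)
A(L) = 12 (A(L) = -4 + 2*(5 - 1*(-3)) = -4 + 2*(5 + 3) = -4 + 2*8 = -4 + 16 = 12)
E(B, T) = 0 (E(B, T) = -3*((T + T)*(-1/2) + T)**2 = -3*((2*T)*(-1/2) + T)**2 = -3*(-T + T)**2 = -3*0**2 = -3*0 = 0)
(E(-2, -2)*34)*(A(-1)*5) = (0*34)*(12*5) = 0*60 = 0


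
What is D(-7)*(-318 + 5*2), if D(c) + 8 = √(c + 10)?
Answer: 2464 - 308*√3 ≈ 1930.5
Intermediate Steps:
D(c) = -8 + √(10 + c) (D(c) = -8 + √(c + 10) = -8 + √(10 + c))
D(-7)*(-318 + 5*2) = (-8 + √(10 - 7))*(-318 + 5*2) = (-8 + √3)*(-318 + 10) = (-8 + √3)*(-308) = 2464 - 308*√3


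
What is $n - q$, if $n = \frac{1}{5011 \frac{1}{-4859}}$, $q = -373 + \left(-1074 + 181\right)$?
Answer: $\frac{6339067}{5011} \approx 1265.0$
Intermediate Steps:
$q = -1266$ ($q = -373 - 893 = -1266$)
$n = - \frac{4859}{5011}$ ($n = \frac{1}{5011 \left(- \frac{1}{4859}\right)} = \frac{1}{- \frac{5011}{4859}} = - \frac{4859}{5011} \approx -0.96967$)
$n - q = - \frac{4859}{5011} - -1266 = - \frac{4859}{5011} + 1266 = \frac{6339067}{5011}$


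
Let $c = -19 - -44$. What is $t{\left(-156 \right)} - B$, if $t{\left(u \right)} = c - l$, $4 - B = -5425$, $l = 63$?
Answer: $-5467$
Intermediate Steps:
$B = 5429$ ($B = 4 - -5425 = 4 + 5425 = 5429$)
$c = 25$ ($c = -19 + 44 = 25$)
$t{\left(u \right)} = -38$ ($t{\left(u \right)} = 25 - 63 = -38$)
$t{\left(-156 \right)} - B = -38 - 5429 = -5467$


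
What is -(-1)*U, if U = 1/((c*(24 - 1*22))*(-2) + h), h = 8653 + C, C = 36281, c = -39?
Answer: 1/45090 ≈ 2.2178e-5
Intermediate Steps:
h = 44934 (h = 8653 + 36281 = 44934)
U = 1/45090 (U = 1/(-39*(24 - 1*22)*(-2) + 44934) = 1/(-39*(24 - 22)*(-2) + 44934) = 1/(-39*2*(-2) + 44934) = 1/(-78*(-2) + 44934) = 1/(156 + 44934) = 1/45090 ≈ 2.2178e-5)
-(-1)*U = -(-1)/45090 = -1*(-1/45090) = 1/45090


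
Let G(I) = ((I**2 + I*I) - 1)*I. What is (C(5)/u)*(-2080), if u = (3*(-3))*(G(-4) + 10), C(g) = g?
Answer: -5200/513 ≈ -10.136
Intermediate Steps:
G(I) = I*(-1 + 2*I**2) (G(I) = ((I**2 + I**2) - 1)*I = (2*I**2 - 1)*I = (-1 + 2*I**2)*I = I*(-1 + 2*I**2))
u = 1026 (u = (3*(-3))*((-1*(-4) + 2*(-4)**3) + 10) = -9*((4 + 2*(-64)) + 10) = -9*((4 - 128) + 10) = -9*(-124 + 10) = -9*(-114) = 1026)
(C(5)/u)*(-2080) = (5/1026)*(-2080) = -5200/513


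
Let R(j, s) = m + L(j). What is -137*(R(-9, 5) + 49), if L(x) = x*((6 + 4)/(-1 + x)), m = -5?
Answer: -7261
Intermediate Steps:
L(x) = 10*x/(-1 + x) (L(x) = x*(10/(-1 + x)) = 10*x/(-1 + x))
R(j, s) = -5 + 10*j/(-1 + j)
-137*(R(-9, 5) + 49) = -137*(5*(1 - 9)/(-1 - 9) + 49) = -137*(5*(-8)/(-10) + 49) = -137*(5*(-⅒)*(-8) + 49) = -137*(4 + 49) = -137*53 = -7261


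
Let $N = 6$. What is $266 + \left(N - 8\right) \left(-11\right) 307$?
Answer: $7020$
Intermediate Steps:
$266 + \left(N - 8\right) \left(-11\right) 307 = 266 + \left(6 - 8\right) \left(-11\right) 307 = 266 + \left(-2\right) \left(-11\right) 307 = 266 + 22 \cdot 307 = 266 + 6754 = 7020$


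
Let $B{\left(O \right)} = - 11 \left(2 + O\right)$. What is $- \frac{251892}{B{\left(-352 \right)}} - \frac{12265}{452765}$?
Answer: $- \frac{11409510163}{174314525} \approx -65.454$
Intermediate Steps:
$B{\left(O \right)} = -22 - 11 O$
$- \frac{251892}{B{\left(-352 \right)}} - \frac{12265}{452765} = - \frac{251892}{-22 - -3872} - \frac{12265}{452765} = - \frac{251892}{-22 + 3872} - \frac{2453}{90553} = - \frac{251892}{3850} - \frac{2453}{90553} = \left(-251892\right) \frac{1}{3850} - \frac{2453}{90553} = - \frac{125946}{1925} - \frac{2453}{90553} = - \frac{11409510163}{174314525}$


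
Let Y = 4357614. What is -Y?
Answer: -4357614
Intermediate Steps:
-Y = -1*4357614 = -4357614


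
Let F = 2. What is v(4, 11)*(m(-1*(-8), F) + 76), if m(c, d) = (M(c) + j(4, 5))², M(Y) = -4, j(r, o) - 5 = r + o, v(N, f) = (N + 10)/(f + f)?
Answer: 112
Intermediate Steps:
v(N, f) = (10 + N)/(2*f) (v(N, f) = (10 + N)/((2*f)) = (10 + N)*(1/(2*f)) = (10 + N)/(2*f))
j(r, o) = 5 + o + r (j(r, o) = 5 + (r + o) = 5 + (o + r) = 5 + o + r)
m(c, d) = 100 (m(c, d) = (-4 + (5 + 5 + 4))² = (-4 + 14)² = 10² = 100)
v(4, 11)*(m(-1*(-8), F) + 76) = ((½)*(10 + 4)/11)*(100 + 76) = ((½)*(1/11)*14)*176 = (7/11)*176 = 112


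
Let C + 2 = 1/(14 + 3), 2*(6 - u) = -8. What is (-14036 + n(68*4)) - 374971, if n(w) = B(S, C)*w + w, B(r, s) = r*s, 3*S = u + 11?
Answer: -392431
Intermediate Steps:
u = 10 (u = 6 - 1/2*(-8) = 6 + 4 = 10)
S = 7 (S = (10 + 11)/3 = (1/3)*21 = 7)
C = -33/17 (C = -2 + 1/(14 + 3) = -2 + 1/17 = -33/17 ≈ -1.9412)
n(w) = -214*w/17 (n(w) = (7*(-33/17))*w + w = -231*w/17 + w = -214*w/17)
(-14036 + n(68*4)) - 374971 = (-14036 - 856*4) - 374971 = (-14036 - 214/17*272) - 374971 = (-14036 - 3424) - 374971 = -17460 - 374971 = -392431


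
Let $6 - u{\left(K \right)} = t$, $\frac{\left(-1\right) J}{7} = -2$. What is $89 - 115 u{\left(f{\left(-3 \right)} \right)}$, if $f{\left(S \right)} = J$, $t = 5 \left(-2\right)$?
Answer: $-1751$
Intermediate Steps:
$J = 14$ ($J = \left(-7\right) \left(-2\right) = 14$)
$t = -10$
$f{\left(S \right)} = 14$
$u{\left(K \right)} = 16$ ($u{\left(K \right)} = 6 - -10 = 6 + 10 = 16$)
$89 - 115 u{\left(f{\left(-3 \right)} \right)} = 89 - 1840 = -1751$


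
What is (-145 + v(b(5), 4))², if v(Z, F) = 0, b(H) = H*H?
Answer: 21025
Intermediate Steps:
b(H) = H²
(-145 + v(b(5), 4))² = (-145 + 0)² = (-145)² = 21025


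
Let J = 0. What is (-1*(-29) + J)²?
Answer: 841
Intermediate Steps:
(-1*(-29) + J)² = (-1*(-29) + 0)² = (29 + 0)² = 29² = 841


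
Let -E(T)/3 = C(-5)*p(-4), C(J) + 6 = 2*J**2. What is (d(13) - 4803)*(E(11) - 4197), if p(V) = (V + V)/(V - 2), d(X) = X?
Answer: 20946670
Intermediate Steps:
C(J) = -6 + 2*J**2
p(V) = 2*V/(-2 + V) (p(V) = (2*V)/(-2 + V) = 2*V/(-2 + V))
E(T) = -176 (E(T) = -3*(-6 + 2*(-5)**2)*2*(-4)/(-2 - 4) = -3*(-6 + 2*25)*2*(-4)/(-6) = -3*(-6 + 50)*2*(-4)*(-1/6) = -132*4/3 = -3*176/3 = -176)
(d(13) - 4803)*(E(11) - 4197) = (13 - 4803)*(-176 - 4197) = -4790*(-4373) = 20946670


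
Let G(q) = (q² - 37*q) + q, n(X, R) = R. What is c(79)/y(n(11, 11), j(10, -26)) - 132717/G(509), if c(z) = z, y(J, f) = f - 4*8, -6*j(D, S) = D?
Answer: -70463826/24316457 ≈ -2.8978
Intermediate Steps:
G(q) = q² - 36*q
j(D, S) = -D/6
y(J, f) = -32 + f (y(J, f) = f - 32 = -32 + f)
c(79)/y(n(11, 11), j(10, -26)) - 132717/G(509) = 79/(-32 - ⅙*10) - 132717*1/(509*(-36 + 509)) = 79/(-32 - 5/3) - 132717/(509*473) = 79/(-101/3) - 132717/240757 = 79*(-3/101) - 132717*1/240757 = -237/101 - 132717/240757 = -70463826/24316457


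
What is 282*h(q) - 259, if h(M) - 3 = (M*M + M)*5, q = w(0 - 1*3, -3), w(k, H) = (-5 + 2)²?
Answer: 127487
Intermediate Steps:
w(k, H) = 9 (w(k, H) = (-3)² = 9)
q = 9
h(M) = 3 + 5*M + 5*M² (h(M) = 3 + (M*M + M)*5 = 3 + (M² + M)*5 = 3 + (M + M²)*5 = 3 + (5*M + 5*M²) = 3 + 5*M + 5*M²)
282*h(q) - 259 = 282*(3 + 5*9 + 5*9²) - 259 = 282*(3 + 45 + 5*81) - 259 = 282*(3 + 45 + 405) - 259 = 282*453 - 259 = 127746 - 259 = 127487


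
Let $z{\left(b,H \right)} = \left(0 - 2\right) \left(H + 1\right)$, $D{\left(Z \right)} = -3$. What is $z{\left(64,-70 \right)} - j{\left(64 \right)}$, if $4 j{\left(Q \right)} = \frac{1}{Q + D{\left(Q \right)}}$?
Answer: $\frac{33671}{244} \approx 138.0$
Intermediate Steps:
$z{\left(b,H \right)} = -2 - 2 H$ ($z{\left(b,H \right)} = - 2 \left(1 + H\right) = -2 - 2 H$)
$j{\left(Q \right)} = \frac{1}{4 \left(-3 + Q\right)}$ ($j{\left(Q \right)} = \frac{1}{4 \left(Q - 3\right)} = \frac{1}{4 \left(-3 + Q\right)}$)
$z{\left(64,-70 \right)} - j{\left(64 \right)} = \left(-2 - -140\right) - \frac{1}{4 \left(-3 + 64\right)} = \left(-2 + 140\right) - \frac{1}{4 \cdot 61} = 138 - \frac{1}{4} \cdot \frac{1}{61} = 138 - \frac{1}{244} = \frac{33671}{244}$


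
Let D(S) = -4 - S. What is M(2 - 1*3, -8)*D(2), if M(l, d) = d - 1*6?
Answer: 84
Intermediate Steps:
M(l, d) = -6 + d (M(l, d) = d - 6 = -6 + d)
M(2 - 1*3, -8)*D(2) = (-6 - 8)*(-4 - 1*2) = -14*(-4 - 2) = -14*(-6) = 84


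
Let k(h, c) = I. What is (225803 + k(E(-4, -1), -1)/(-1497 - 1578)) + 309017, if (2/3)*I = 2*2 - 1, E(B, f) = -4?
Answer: 1096380997/2050 ≈ 5.3482e+5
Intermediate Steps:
I = 9/2 (I = 3*(2*2 - 1)/2 = 3*(4 - 1)/2 = (3/2)*3 = 9/2 ≈ 4.5000)
k(h, c) = 9/2
(225803 + k(E(-4, -1), -1)/(-1497 - 1578)) + 309017 = (225803 + 9/(2*(-1497 - 1578))) + 309017 = (225803 + (9/2)/(-3075)) + 309017 = (225803 + (9/2)*(-1/3075)) + 309017 = (225803 - 3/2050) + 309017 = 462896147/2050 + 309017 = 1096380997/2050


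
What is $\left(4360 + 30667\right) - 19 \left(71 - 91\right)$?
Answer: $35407$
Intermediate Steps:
$\left(4360 + 30667\right) - 19 \left(71 - 91\right) = 35027 - -380 = 35027 + 380 = 35407$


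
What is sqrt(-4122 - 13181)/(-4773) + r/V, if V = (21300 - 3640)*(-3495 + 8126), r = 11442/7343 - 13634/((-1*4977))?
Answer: 5609332/106745264540145 - 11*I*sqrt(143)/4773 ≈ 5.2549e-8 - 0.027559*I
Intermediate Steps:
r = 22437328/5220873 (r = 11442*(1/7343) - 13634/(-4977) = 11442/7343 - 13634*(-1/4977) = 11442/7343 + 13634/4977 = 22437328/5220873 ≈ 4.2976)
V = 81783460 (V = 17660*4631 = 81783460)
sqrt(-4122 - 13181)/(-4773) + r/V = sqrt(-4122 - 13181)/(-4773) + (22437328/5220873)/81783460 = sqrt(-17303)*(-1/4773) + (22437328/5220873)*(1/81783460) = (11*I*sqrt(143))*(-1/4773) + 5609332/106745264540145 = -11*I*sqrt(143)/4773 + 5609332/106745264540145 = 5609332/106745264540145 - 11*I*sqrt(143)/4773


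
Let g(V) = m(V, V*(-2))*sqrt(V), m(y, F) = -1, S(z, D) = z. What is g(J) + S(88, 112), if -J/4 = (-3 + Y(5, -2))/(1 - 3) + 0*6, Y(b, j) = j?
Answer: 88 - I*sqrt(10) ≈ 88.0 - 3.1623*I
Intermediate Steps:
J = -10 (J = -4*((-3 - 2)/(1 - 3) + 0*6) = -4*(-5/(-2) + 0) = -4*(-5*(-1/2) + 0) = -4*(5/2 + 0) = -4*5/2 = -10)
g(V) = -sqrt(V)
g(J) + S(88, 112) = -sqrt(-10) + 88 = -I*sqrt(10) + 88 = 88 - I*sqrt(10)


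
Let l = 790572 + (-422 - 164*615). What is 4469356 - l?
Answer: 3780066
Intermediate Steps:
l = 689290 (l = 790572 + (-422 - 100860) = 790572 - 101282 = 689290)
4469356 - l = 4469356 - 1*689290 = 4469356 - 689290 = 3780066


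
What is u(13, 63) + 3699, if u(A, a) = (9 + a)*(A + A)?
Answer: 5571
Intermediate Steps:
u(A, a) = 2*A*(9 + a) (u(A, a) = (9 + a)*(2*A) = 2*A*(9 + a))
u(13, 63) + 3699 = 2*13*(9 + 63) + 3699 = 2*13*72 + 3699 = 1872 + 3699 = 5571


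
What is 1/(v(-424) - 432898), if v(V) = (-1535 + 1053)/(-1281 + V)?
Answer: -1705/738090608 ≈ -2.3100e-6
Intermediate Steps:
v(V) = -482/(-1281 + V)
1/(v(-424) - 432898) = 1/(-482/(-1281 - 424) - 432898) = 1/(-482/(-1705) - 432898) = 1/(-482*(-1/1705) - 432898) = 1/(482/1705 - 432898) = 1/(-738090608/1705) = -1705/738090608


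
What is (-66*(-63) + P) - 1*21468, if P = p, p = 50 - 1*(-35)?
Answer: -17225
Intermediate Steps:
p = 85 (p = 50 + 35 = 85)
P = 85
(-66*(-63) + P) - 1*21468 = (-66*(-63) + 85) - 1*21468 = (4158 + 85) - 21468 = 4243 - 21468 = -17225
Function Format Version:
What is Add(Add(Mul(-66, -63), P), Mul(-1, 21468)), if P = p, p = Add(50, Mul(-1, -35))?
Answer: -17225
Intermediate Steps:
p = 85 (p = Add(50, 35) = 85)
P = 85
Add(Add(Mul(-66, -63), P), Mul(-1, 21468)) = Add(Add(Mul(-66, -63), 85), Mul(-1, 21468)) = Add(Add(4158, 85), -21468) = Add(4243, -21468) = -17225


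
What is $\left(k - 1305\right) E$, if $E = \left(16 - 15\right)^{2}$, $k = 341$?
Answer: $-964$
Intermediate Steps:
$E = 1$ ($E = 1^{2} = 1$)
$\left(k - 1305\right) E = \left(341 - 1305\right) 1 = \left(-964\right) 1 = -964$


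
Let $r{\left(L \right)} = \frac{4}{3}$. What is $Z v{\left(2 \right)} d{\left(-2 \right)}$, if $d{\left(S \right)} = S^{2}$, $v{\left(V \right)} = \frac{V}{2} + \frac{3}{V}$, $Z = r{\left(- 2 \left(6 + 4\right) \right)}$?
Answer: $\frac{40}{3} \approx 13.333$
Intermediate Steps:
$r{\left(L \right)} = \frac{4}{3}$ ($r{\left(L \right)} = 4 \cdot \frac{1}{3} = \frac{4}{3}$)
$Z = \frac{4}{3} \approx 1.3333$
$v{\left(V \right)} = \frac{V}{2} + \frac{3}{V}$ ($v{\left(V \right)} = V \frac{1}{2} + \frac{3}{V} = \frac{V}{2} + \frac{3}{V}$)
$Z v{\left(2 \right)} d{\left(-2 \right)} = \frac{4 \left(\frac{1}{2} \cdot 2 + \frac{3}{2}\right)}{3} \left(-2\right)^{2} = \frac{4 \left(1 + 3 \cdot \frac{1}{2}\right)}{3} \cdot 4 = \frac{4 \left(1 + \frac{3}{2}\right)}{3} \cdot 4 = \frac{4}{3} \cdot \frac{5}{2} \cdot 4 = \frac{10}{3} \cdot 4 = \frac{40}{3}$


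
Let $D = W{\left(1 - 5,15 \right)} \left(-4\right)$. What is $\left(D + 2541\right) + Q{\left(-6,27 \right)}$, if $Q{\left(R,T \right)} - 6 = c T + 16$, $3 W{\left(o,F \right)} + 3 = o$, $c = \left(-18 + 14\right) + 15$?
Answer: $\frac{8608}{3} \approx 2869.3$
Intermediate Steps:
$c = 11$ ($c = -4 + 15 = 11$)
$W{\left(o,F \right)} = -1 + \frac{o}{3}$
$Q{\left(R,T \right)} = 22 + 11 T$ ($Q{\left(R,T \right)} = 6 + \left(11 T + 16\right) = 6 + \left(16 + 11 T\right) = 22 + 11 T$)
$D = \frac{28}{3}$ ($D = \left(-1 + \frac{1 - 5}{3}\right) \left(-4\right) = \left(-1 + \frac{1}{3} \left(-4\right)\right) \left(-4\right) = \left(-1 - \frac{4}{3}\right) \left(-4\right) = \left(- \frac{7}{3}\right) \left(-4\right) = \frac{28}{3} \approx 9.3333$)
$\left(D + 2541\right) + Q{\left(-6,27 \right)} = \left(\frac{28}{3} + 2541\right) + \left(22 + 11 \cdot 27\right) = \frac{7651}{3} + \left(22 + 297\right) = \frac{7651}{3} + 319 = \frac{8608}{3}$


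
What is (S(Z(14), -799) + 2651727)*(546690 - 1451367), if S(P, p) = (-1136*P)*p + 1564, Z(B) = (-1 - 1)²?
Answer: -5684942320119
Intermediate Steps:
Z(B) = 4 (Z(B) = (-2)² = 4)
S(P, p) = 1564 - 1136*P*p (S(P, p) = -1136*P*p + 1564 = 1564 - 1136*P*p)
(S(Z(14), -799) + 2651727)*(546690 - 1451367) = ((1564 - 1136*4*(-799)) + 2651727)*(546690 - 1451367) = ((1564 + 3630656) + 2651727)*(-904677) = (3632220 + 2651727)*(-904677) = 6283947*(-904677) = -5684942320119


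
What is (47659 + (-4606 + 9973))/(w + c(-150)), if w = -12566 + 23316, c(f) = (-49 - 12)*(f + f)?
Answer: 26513/14525 ≈ 1.8253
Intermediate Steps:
c(f) = -122*f
w = 10750
(47659 + (-4606 + 9973))/(w + c(-150)) = (47659 + (-4606 + 9973))/(10750 - 122*(-150)) = (47659 + 5367)/(10750 + 18300) = 53026/29050 = 53026*(1/29050) = 26513/14525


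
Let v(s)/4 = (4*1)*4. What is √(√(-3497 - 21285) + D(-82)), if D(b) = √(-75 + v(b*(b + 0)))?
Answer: √I*√(√11 + √24782) ≈ 8.9649 + 8.9649*I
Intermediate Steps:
v(s) = 64 (v(s) = 4*((4*1)*4) = 4*(4*4) = 4*16 = 64)
D(b) = I*√11 (D(b) = √(-75 + 64) = √(-11) = I*√11)
√(√(-3497 - 21285) + D(-82)) = √(√(-3497 - 21285) + I*√11) = √(√(-24782) + I*√11) = √(I*√24782 + I*√11) = √(I*√11 + I*√24782)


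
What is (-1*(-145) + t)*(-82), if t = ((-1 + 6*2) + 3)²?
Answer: -27962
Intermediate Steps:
t = 196 (t = ((-1 + 12) + 3)² = (11 + 3)² = 14² = 196)
(-1*(-145) + t)*(-82) = (-1*(-145) + 196)*(-82) = (145 + 196)*(-82) = 341*(-82) = -27962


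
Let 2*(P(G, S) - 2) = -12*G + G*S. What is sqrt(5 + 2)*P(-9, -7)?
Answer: 175*sqrt(7)/2 ≈ 231.50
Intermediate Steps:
P(G, S) = 2 - 6*G + G*S/2 (P(G, S) = 2 + (-12*G + G*S)/2 = 2 + (-6*G + G*S/2) = 2 - 6*G + G*S/2)
sqrt(5 + 2)*P(-9, -7) = sqrt(5 + 2)*(2 - 6*(-9) + (1/2)*(-9)*(-7)) = sqrt(7)*(2 + 54 + 63/2) = sqrt(7)*(175/2) = 175*sqrt(7)/2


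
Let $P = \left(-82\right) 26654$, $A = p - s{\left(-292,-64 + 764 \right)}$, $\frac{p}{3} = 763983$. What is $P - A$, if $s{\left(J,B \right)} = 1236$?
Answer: $-4476341$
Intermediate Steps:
$p = 2291949$ ($p = 3 \cdot 763983 = 2291949$)
$A = 2290713$ ($A = 2291949 - 1236 = 2290713$)
$P = -2185628$
$P - A = -2185628 - 2290713 = -4476341$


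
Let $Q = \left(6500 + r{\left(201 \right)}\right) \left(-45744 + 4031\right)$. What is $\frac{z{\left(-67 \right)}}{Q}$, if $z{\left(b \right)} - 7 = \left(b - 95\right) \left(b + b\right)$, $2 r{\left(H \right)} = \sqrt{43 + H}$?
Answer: $- \frac{1397500}{17449224807} + \frac{215 \sqrt{61}}{17449224807} \approx -7.9993 \cdot 10^{-5}$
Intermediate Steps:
$r{\left(H \right)} = \frac{\sqrt{43 + H}}{2}$
$z{\left(b \right)} = 7 + 2 b \left(-95 + b\right)$ ($z{\left(b \right)} = 7 + \left(b - 95\right) \left(b + b\right) = 7 + \left(-95 + b\right) 2 b = 7 + 2 b \left(-95 + b\right)$)
$Q = -271134500 - 41713 \sqrt{61}$ ($Q = \left(6500 + \frac{\sqrt{43 + 201}}{2}\right) \left(-45744 + 4031\right) = \left(6500 + \frac{\sqrt{244}}{2}\right) \left(-41713\right) = \left(6500 + \frac{2 \sqrt{61}}{2}\right) \left(-41713\right) = \left(6500 + \sqrt{61}\right) \left(-41713\right) = -271134500 - 41713 \sqrt{61} \approx -2.7146 \cdot 10^{8}$)
$\frac{z{\left(-67 \right)}}{Q} = \frac{7 - -12730 + 2 \left(-67\right)^{2}}{-271134500 - 41713 \sqrt{61}} = \frac{7 + 12730 + 2 \cdot 4489}{-271134500 - 41713 \sqrt{61}} = \frac{7 + 12730 + 8978}{-271134500 - 41713 \sqrt{61}} = \frac{21715}{-271134500 - 41713 \sqrt{61}}$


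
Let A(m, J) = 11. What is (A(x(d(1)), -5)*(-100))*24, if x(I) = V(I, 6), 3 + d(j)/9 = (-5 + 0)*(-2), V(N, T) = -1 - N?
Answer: -26400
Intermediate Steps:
d(j) = 63 (d(j) = -27 + 9*((-5 + 0)*(-2)) = -27 + 9*(-5*(-2)) = -27 + 9*10 = -27 + 90 = 63)
x(I) = -1 - I
(A(x(d(1)), -5)*(-100))*24 = (11*(-100))*24 = -1100*24 = -26400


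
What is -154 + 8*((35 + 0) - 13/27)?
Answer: 3298/27 ≈ 122.15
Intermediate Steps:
-154 + 8*((35 + 0) - 13/27) = -154 + 8*(35 - 13*1/27) = -154 + 8*(35 - 13/27) = -154 + 8*(932/27) = -154 + 7456/27 = 3298/27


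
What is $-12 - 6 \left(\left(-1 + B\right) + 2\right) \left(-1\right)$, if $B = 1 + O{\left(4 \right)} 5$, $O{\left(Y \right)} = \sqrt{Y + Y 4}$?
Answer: $60 \sqrt{5} \approx 134.16$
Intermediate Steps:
$O{\left(Y \right)} = \sqrt{5} \sqrt{Y}$ ($O{\left(Y \right)} = \sqrt{Y + 4 Y} = \sqrt{5 Y} = \sqrt{5} \sqrt{Y}$)
$B = 1 + 10 \sqrt{5}$ ($B = 1 + \sqrt{5} \sqrt{4} \cdot 5 = 1 + \sqrt{5} \cdot 2 \cdot 5 = 1 + 2 \sqrt{5} \cdot 5 = 1 + 10 \sqrt{5} \approx 23.361$)
$-12 - 6 \left(\left(-1 + B\right) + 2\right) \left(-1\right) = -12 - 6 \left(\left(-1 + \left(1 + 10 \sqrt{5}\right)\right) + 2\right) \left(-1\right) = -12 - 6 \left(10 \sqrt{5} + 2\right) \left(-1\right) = -12 - 6 \left(2 + 10 \sqrt{5}\right) \left(-1\right) = -12 - 6 \left(-2 - 10 \sqrt{5}\right) = -12 + \left(12 + 60 \sqrt{5}\right) = 60 \sqrt{5}$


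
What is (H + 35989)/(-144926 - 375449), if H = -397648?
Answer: 361659/520375 ≈ 0.69500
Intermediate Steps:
(H + 35989)/(-144926 - 375449) = (-397648 + 35989)/(-144926 - 375449) = -361659/(-520375) = -361659*(-1/520375) = 361659/520375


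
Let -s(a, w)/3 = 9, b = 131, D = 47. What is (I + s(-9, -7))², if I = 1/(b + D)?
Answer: 23088025/31684 ≈ 728.70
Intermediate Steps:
s(a, w) = -27 (s(a, w) = -3*9 = -27)
I = 1/178 (I = 1/(131 + 47) = 1/178 ≈ 0.0056180)
(I + s(-9, -7))² = (1/178 - 27)² = (-4805/178)² = 23088025/31684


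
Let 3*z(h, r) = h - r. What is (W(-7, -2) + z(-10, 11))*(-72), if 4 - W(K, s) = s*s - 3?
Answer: 288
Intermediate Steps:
W(K, s) = 7 - s**2 (W(K, s) = 4 - (s*s - 3) = 4 - (s**2 - 3) = 4 - (-3 + s**2) = 4 + (3 - s**2) = 7 - s**2)
z(h, r) = -r/3 + h/3 (z(h, r) = (h - r)/3 = -r/3 + h/3)
(W(-7, -2) + z(-10, 11))*(-72) = ((7 - 1*(-2)**2) + (-1/3*11 + (1/3)*(-10)))*(-72) = ((7 - 1*4) + (-11/3 - 10/3))*(-72) = ((7 - 4) - 7)*(-72) = (3 - 7)*(-72) = -4*(-72) = 288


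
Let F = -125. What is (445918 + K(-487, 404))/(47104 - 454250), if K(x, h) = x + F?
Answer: -4201/3841 ≈ -1.0937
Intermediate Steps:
K(x, h) = -125 + x (K(x, h) = x - 125 = -125 + x)
(445918 + K(-487, 404))/(47104 - 454250) = (445918 + (-125 - 487))/(47104 - 454250) = (445918 - 612)/(-407146) = 445306*(-1/407146) = -4201/3841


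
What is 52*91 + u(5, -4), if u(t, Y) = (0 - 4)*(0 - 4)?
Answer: 4748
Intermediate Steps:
u(t, Y) = 16 (u(t, Y) = -4*(-4) = 16)
52*91 + u(5, -4) = 52*91 + 16 = 4732 + 16 = 4748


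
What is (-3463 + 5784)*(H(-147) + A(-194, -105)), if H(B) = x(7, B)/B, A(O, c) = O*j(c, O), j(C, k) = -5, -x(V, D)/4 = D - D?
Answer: 2251370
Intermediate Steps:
x(V, D) = 0 (x(V, D) = -4*(D - D) = -4*0 = 0)
A(O, c) = -5*O (A(O, c) = O*(-5) = -5*O)
H(B) = 0 (H(B) = 0/B = 0)
(-3463 + 5784)*(H(-147) + A(-194, -105)) = (-3463 + 5784)*(0 - 5*(-194)) = 2321*(0 + 970) = 2321*970 = 2251370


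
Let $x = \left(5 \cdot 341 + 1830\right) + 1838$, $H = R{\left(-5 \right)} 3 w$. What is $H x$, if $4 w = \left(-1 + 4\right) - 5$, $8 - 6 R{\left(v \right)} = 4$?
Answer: $-5373$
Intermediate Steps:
$R{\left(v \right)} = \frac{2}{3}$ ($R{\left(v \right)} = \frac{4}{3} - \frac{2}{3} = \frac{2}{3}$)
$w = - \frac{1}{2}$ ($w = \frac{\left(-1 + 4\right) - 5}{4} = \frac{3 - 5}{4} = \frac{1}{4} \left(-2\right) = - \frac{1}{2} \approx -0.5$)
$H = -1$ ($H = \frac{2}{3} \cdot 3 \left(- \frac{1}{2}\right) = 2 \left(- \frac{1}{2}\right) = -1$)
$x = 5373$ ($x = \left(1705 + 1830\right) + 1838 = 3535 + 1838 = 5373$)
$H x = \left(-1\right) 5373 = -5373$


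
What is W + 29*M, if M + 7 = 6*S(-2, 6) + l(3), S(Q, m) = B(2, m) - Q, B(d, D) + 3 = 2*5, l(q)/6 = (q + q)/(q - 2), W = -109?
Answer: 2298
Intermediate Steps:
l(q) = 12*q/(-2 + q) (l(q) = 6*((q + q)/(q - 2)) = 6*((2*q)/(-2 + q)) = 6*(2*q/(-2 + q)) = 12*q/(-2 + q))
B(d, D) = 7 (B(d, D) = -3 + 2*5 = -3 + 10 = 7)
S(Q, m) = 7 - Q
M = 83 (M = -7 + (6*(7 - 1*(-2)) + 12*3/(-2 + 3)) = -7 + (6*(7 + 2) + 12*3/1) = -7 + (6*9 + 12*3*1) = -7 + (54 + 36) = -7 + 90 = 83)
W + 29*M = -109 + 29*83 = -109 + 2407 = 2298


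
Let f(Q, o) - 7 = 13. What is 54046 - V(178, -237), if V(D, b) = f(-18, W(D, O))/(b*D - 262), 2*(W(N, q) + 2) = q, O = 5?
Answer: 573536157/10612 ≈ 54046.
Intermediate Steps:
W(N, q) = -2 + q/2
f(Q, o) = 20 (f(Q, o) = 7 + 13 = 20)
V(D, b) = 20/(-262 + D*b) (V(D, b) = 20/(b*D - 262) = 20/(D*b - 262) = 20/(-262 + D*b))
54046 - V(178, -237) = 54046 - 20/(-262 + 178*(-237)) = 54046 - 20/(-262 - 42186) = 54046 - 20/(-42448) = 54046 - 20*(-1)/42448 = 54046 - 1*(-5/10612) = 54046 + 5/10612 = 573536157/10612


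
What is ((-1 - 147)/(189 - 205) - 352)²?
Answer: 1879641/16 ≈ 1.1748e+5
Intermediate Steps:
((-1 - 147)/(189 - 205) - 352)² = (-148/(-16) - 352)² = (-148*(-1/16) - 352)² = (37/4 - 352)² = (-1371/4)² = 1879641/16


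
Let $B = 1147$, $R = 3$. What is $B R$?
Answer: $3441$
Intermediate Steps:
$B R = 1147 \cdot 3 = 3441$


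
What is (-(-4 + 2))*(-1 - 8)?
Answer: -18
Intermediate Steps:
(-(-4 + 2))*(-1 - 8) = -1*(-2)*(-9) = 2*(-9) = -18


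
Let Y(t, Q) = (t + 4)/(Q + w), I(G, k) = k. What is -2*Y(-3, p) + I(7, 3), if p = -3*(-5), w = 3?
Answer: 26/9 ≈ 2.8889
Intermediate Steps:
p = 15
Y(t, Q) = (4 + t)/(3 + Q) (Y(t, Q) = (t + 4)/(Q + 3) = (4 + t)/(3 + Q))
-2*Y(-3, p) + I(7, 3) = -2*(4 - 3)/(3 + 15) + 3 = -2/18 + 3 = -1/9 + 3 = -2*1/18 + 3 = -⅑ + 3 = 26/9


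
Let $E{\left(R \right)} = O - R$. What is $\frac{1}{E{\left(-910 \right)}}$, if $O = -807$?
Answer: $\frac{1}{103} \approx 0.0097087$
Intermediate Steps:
$E{\left(R \right)} = -807 - R$
$\frac{1}{E{\left(-910 \right)}} = \frac{1}{-807 - -910} = \frac{1}{-807 + 910} = \frac{1}{103}$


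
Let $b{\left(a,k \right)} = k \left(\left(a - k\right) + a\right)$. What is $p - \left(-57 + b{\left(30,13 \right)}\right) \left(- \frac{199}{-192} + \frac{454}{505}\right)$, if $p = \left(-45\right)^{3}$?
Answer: $- \frac{4469722651}{48480} \approx -92197.0$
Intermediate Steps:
$b{\left(a,k \right)} = k \left(- k + 2 a\right)$
$p = -91125$
$p - \left(-57 + b{\left(30,13 \right)}\right) \left(- \frac{199}{-192} + \frac{454}{505}\right) = -91125 - \left(-57 + 13 \left(\left(-1\right) 13 + 2 \cdot 30\right)\right) \left(- \frac{199}{-192} + \frac{454}{505}\right) = -91125 - \left(-57 + 13 \left(-13 + 60\right)\right) \left(\left(-199\right) \left(- \frac{1}{192}\right) + 454 \cdot \frac{1}{505}\right) = -91125 - \left(-57 + 13 \cdot 47\right) \left(\frac{199}{192} + \frac{454}{505}\right) = -91125 - \left(-57 + 611\right) \frac{187663}{96960} = -91125 - 554 \cdot \frac{187663}{96960} = -91125 - \frac{51982651}{48480} = - \frac{4469722651}{48480}$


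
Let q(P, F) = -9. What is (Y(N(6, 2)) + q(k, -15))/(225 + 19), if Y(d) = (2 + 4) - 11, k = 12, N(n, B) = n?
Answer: -7/122 ≈ -0.057377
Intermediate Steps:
Y(d) = -5 (Y(d) = 6 - 11 = -5)
(Y(N(6, 2)) + q(k, -15))/(225 + 19) = (-5 - 9)/(225 + 19) = -14/244 = -14*1/244 = -7/122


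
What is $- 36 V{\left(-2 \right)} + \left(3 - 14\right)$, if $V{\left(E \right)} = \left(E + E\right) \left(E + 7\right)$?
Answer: $709$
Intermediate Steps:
$V{\left(E \right)} = 2 E \left(7 + E\right)$
$- 36 V{\left(-2 \right)} + \left(3 - 14\right) = - 36 \cdot 2 \left(-2\right) \left(7 - 2\right) + \left(3 - 14\right) = - 36 \cdot 2 \left(-2\right) 5 - 11 = \left(-36\right) \left(-20\right) - 11 = 720 - 11 = 709$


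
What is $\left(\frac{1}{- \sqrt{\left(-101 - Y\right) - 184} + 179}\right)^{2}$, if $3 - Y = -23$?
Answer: $\frac{1}{\left(179 - i \sqrt{311}\right)^{2}} \approx 3.0316 \cdot 10^{-5} + 6.032 \cdot 10^{-6} i$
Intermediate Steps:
$Y = 26$ ($Y = 3 - -23 = 3 + 23 = 26$)
$\left(\frac{1}{- \sqrt{\left(-101 - Y\right) - 184} + 179}\right)^{2} = \left(\frac{1}{- \sqrt{\left(-101 - 26\right) - 184} + 179}\right)^{2} = \left(\frac{1}{- \sqrt{-127 - 184} + 179}\right)^{2} = \left(\frac{1}{- \sqrt{-311} + 179}\right)^{2} = \left(\frac{1}{- i \sqrt{311} + 179}\right)^{2} = \left(\frac{1}{179 - i \sqrt{311}}\right)^{2} = \frac{1}{\left(179 - i \sqrt{311}\right)^{2}}$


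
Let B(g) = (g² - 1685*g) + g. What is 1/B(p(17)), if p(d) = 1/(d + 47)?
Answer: -4096/107775 ≈ -0.038005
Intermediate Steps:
p(d) = 1/(47 + d)
B(g) = g² - 1684*g
1/B(p(17)) = 1/((-1684 + 1/(47 + 17))/(47 + 17)) = 1/((-1684 + 1/64)/64) = 1/((1/64)*(-107775/64)) = 1/(-107775/4096) = -4096/107775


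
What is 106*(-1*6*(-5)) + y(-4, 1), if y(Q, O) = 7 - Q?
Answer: 3191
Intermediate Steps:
106*(-1*6*(-5)) + y(-4, 1) = 106*(-1*6*(-5)) + (7 - 1*(-4)) = 106*(-6*(-5)) + (7 + 4) = 106*30 + 11 = 3180 + 11 = 3191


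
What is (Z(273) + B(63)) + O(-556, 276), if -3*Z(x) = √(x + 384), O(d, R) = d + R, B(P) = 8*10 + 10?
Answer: -190 - √73 ≈ -198.54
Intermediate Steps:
B(P) = 90 (B(P) = 80 + 10 = 90)
O(d, R) = R + d
Z(x) = -√(384 + x)/3 (Z(x) = -√(x + 384)/3 = -√(384 + x)/3)
(Z(273) + B(63)) + O(-556, 276) = (-√(384 + 273)/3 + 90) + (276 - 556) = (-√73 + 90) - 280 = (90 - √73) - 280 = -190 - √73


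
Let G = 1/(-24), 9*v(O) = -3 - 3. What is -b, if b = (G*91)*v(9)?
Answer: -91/36 ≈ -2.5278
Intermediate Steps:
v(O) = -2/3 (v(O) = (-3 - 3)/9 = (1/9)*(-6) = -2/3)
G = -1/24 ≈ -0.041667
b = 91/36 (b = -1/24*91*(-2/3) = -91/24*(-2/3) = 91/36 ≈ 2.5278)
-b = -1*91/36 = -91/36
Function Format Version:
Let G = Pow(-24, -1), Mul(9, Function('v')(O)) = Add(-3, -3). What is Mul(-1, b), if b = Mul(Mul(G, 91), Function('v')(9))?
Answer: Rational(-91, 36) ≈ -2.5278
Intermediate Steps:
Function('v')(O) = Rational(-2, 3) (Function('v')(O) = Mul(Rational(1, 9), Add(-3, -3)) = Mul(Rational(1, 9), -6) = Rational(-2, 3))
G = Rational(-1, 24) ≈ -0.041667
b = Rational(91, 36) (b = Mul(Mul(Rational(-1, 24), 91), Rational(-2, 3)) = Mul(Rational(-91, 24), Rational(-2, 3)) = Rational(91, 36) ≈ 2.5278)
Mul(-1, b) = Mul(-1, Rational(91, 36)) = Rational(-91, 36)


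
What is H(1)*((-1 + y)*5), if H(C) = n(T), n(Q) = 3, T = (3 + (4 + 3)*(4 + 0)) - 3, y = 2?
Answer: 15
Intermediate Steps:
T = 28 (T = (3 + 7*4) - 3 = (3 + 28) - 3 = 31 - 3 = 28)
H(C) = 3
H(1)*((-1 + y)*5) = 3*((-1 + 2)*5) = 3*(1*5) = 3*5 = 15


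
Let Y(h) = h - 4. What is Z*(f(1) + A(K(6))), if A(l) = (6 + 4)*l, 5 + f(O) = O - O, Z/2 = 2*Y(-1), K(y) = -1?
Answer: 300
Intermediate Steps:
Y(h) = -4 + h
Z = -20 (Z = 2*(2*(-4 - 1)) = 2*(2*(-5)) = 2*(-10) = -20)
f(O) = -5 (f(O) = -5 + (O - O) = -5 + 0 = -5)
A(l) = 10*l
Z*(f(1) + A(K(6))) = -20*(-5 + 10*(-1)) = -20*(-5 - 10) = -20*(-15) = 300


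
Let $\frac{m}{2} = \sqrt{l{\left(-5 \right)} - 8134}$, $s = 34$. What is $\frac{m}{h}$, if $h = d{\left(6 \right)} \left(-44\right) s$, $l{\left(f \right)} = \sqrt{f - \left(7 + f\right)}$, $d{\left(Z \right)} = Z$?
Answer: $- \frac{\sqrt{-8134 + i \sqrt{7}}}{4488} \approx -3.2682 \cdot 10^{-6} - 0.020096 i$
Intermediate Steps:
$l{\left(f \right)} = i \sqrt{7}$ ($l{\left(f \right)} = \sqrt{-7} = i \sqrt{7}$)
$m = 2 \sqrt{-8134 + i \sqrt{7}}$ ($m = 2 \sqrt{i \sqrt{7} - 8134} = 2 \sqrt{-8134 + i \sqrt{7}} \approx 0.029336 + 180.38 i$)
$h = -8976$ ($h = 6 \left(-44\right) 34 = \left(-264\right) 34 = -8976$)
$\frac{m}{h} = \frac{2 \sqrt{-8134 + i \sqrt{7}}}{-8976} = 2 \sqrt{-8134 + i \sqrt{7}} \left(- \frac{1}{8976}\right) = - \frac{\sqrt{-8134 + i \sqrt{7}}}{4488}$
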